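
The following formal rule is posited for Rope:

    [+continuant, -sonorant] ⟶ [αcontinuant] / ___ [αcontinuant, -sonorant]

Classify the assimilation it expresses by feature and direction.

The rule copies [continuant] (continuancy) from the environment onto the target fricatives; since [±continuant] encodes the stop/fricative manner contrast, the assimilating dimension is manner.
Since the environment is written after the underscore, the trigger follows the target; the direction is regressive.

regressive manner assimilation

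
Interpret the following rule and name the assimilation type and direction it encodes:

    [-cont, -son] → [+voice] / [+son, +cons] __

The target ([-cont, -son], stops) acquires [+voice] next to a sonorant consonant ([+son, +cons]) — it takes on the voicing of its neighbour, so the feature that spreads is voicing.
The conditioning segment sits to the left of the focus bar, meaning the trigger precedes the segment that changes — progressive assimilation.

progressive voicing assimilation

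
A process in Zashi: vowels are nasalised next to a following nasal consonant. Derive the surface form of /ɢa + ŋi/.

The vowel /a/ is adjacent to the following nasal /ŋ/, so it acquires [+nasal] and surfaces as [ã].

[ɢãŋi]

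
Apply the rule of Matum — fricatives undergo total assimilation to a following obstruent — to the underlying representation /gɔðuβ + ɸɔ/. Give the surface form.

/β/ is the segment targeted by the rule; it sits immediately before /ɸ/, so it assimilates completely and surfaces as [ɸ].

[gɔðuɸɸɔ]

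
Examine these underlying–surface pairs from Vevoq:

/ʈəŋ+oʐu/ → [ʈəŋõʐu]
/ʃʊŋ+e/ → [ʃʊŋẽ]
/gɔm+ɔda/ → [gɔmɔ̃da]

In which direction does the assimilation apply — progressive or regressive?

The vowel /o/ surfaces as nasalised [õ] next to the preceding nasal /ŋ/ — it has acquired the [+nasal] feature of its neighbour.
The other forms show the same pattern: /e/ → [ẽ] after /ŋ/; /ɔ/ → [ɔ̃] after /m/ — each time a vowel is nasalised next to a preceding nasal.
Because the conditioning nasal is to the left of the vowel that changes, the process is progressive (perseverative).

progressive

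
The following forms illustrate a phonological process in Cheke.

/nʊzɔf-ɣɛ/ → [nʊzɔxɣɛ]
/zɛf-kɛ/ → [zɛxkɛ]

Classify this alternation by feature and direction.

Underlying /f/ is realised as [x] next to /ɣ/; /ɣ/ itself does not change.
The change labiodental → velar matches the place of the following /ɣ/, identifying this as place assimilation.
Manner and voice are unchanged, so the assimilation is partial, not total.
The other alternating form patterns the same way: /f/ → [x] before /k/ (labiodental → velar, matching velar) — only place changes, and always toward the following segment.
Since the segment that changes precedes the conditioning segment, the assimilation is regressive.

regressive place assimilation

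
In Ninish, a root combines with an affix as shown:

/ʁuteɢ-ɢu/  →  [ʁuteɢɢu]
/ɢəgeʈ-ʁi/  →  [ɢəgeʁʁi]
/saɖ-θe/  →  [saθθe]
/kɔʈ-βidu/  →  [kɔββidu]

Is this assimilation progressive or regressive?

regressive

Comparing underlying and surface forms, /ʈ/ → [ʁ] is the alternation; the neighbouring /ʁ/ is constant.
The output [ʁ] is identical to the trigger /ʁ/ — every feature (place, manner, voicing) has been copied — so this is total assimilation.
The other forms behave the same way: /ɖ/ → [θ] before /θ/; /ʈ/ → [β] before /β/ — in each case the output is a copy of the following consonant.
In [ʁuteɢɢu] the two consonants at the boundary are already identical (/ɢ/ + /ɢ/), so the rule applies vacuously and nothing changes.
The trigger is the following segment, so the direction is regressive (anticipatory).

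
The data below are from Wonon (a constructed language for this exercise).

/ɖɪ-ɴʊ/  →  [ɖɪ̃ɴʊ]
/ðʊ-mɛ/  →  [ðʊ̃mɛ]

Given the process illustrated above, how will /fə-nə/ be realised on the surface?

[fə̃nə]

The data show regressive nasality assimilation (vowel nasalisation): /ɪ/ → [ɪ̃] before /ɴ/; /ʊ/ → [ʊ̃] before /m/ — a vowel is nasalised by an immediately following nasal consonant.
The vowel /ə/ is adjacent to the following nasal /n/, so it acquires [+nasal] and surfaces as [ə̃].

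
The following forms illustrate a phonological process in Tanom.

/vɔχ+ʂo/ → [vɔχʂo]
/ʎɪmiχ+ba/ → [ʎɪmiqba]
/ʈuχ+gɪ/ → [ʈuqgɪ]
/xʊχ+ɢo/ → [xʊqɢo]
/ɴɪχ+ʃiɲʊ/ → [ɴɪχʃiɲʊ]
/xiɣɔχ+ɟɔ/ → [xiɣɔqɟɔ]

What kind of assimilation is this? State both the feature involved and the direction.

regressive manner assimilation

Comparing underlying and surface forms, /χ/ → [q] is the alternation; the neighbouring /b/ is constant.
/χ/ is a fricative while /b/ is a stop; the output [q] is a stop, matching the trigger — so the feature that spreads is manner.
Place and voice are unchanged, so the assimilation is partial, not total.
The same holds elsewhere in the data: /χ/ → [q] before /g/ (fricative → stop, matching a stop); /χ/ → [q] before /ɢ/ (fricative → stop, matching a stop); /χ/ → [q] before /ɟ/ (fricative → stop, matching a stop) — only manner changes, and always toward the following segment.
No alternation appears in [vɔχʂo], [ɴɪχʃiɲʊ]: there the adjacent consonants already agree in manner (/χ/ and /ʂ/ are both fricatives; /χ/ and /ʃ/ are both fricatives), so these forms are consistent with the same rule.
The trigger is the following segment, so the direction is regressive (anticipatory).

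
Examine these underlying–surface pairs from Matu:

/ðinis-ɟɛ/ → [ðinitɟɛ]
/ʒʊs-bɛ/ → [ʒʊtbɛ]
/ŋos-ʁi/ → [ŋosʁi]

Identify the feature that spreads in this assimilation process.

manner

Comparing underlying and surface forms, /s/ → [t] is the alternation; the neighbouring /ɟ/ is constant.
The change fricative → stop matches the manner of the following /ɟ/, identifying this as manner assimilation.
Checking the remaining alternation: /s/ → [t] before /b/ (fricative → stop, matching a stop) — only manner changes, and always toward the following segment.
No alternation appears in [ŋosʁi]: there the adjacent consonants already agree in manner (/s/ and /ʁ/ are both fricatives), so this form is consistent with the same rule.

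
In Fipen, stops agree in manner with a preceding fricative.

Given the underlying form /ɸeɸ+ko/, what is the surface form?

The rule targets /k/ (voiceless velar stop), which sits after the trigger /ɸ/ (fricative).
The voiceless velar fricative is [x], so /k/ → [x].

[ɸeɸxo]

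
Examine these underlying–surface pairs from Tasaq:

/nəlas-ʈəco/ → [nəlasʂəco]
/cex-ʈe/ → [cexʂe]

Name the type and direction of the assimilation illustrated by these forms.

progressive manner assimilation

Comparing underlying and surface forms, /ʈ/ → [ʂ] is the alternation; the neighbouring /s/ is constant.
The change stop → fricative matches the manner of the preceding /s/, identifying this as manner assimilation.
Place and voice are unchanged, so the assimilation is partial, not total.
The same holds elsewhere in the data: /ʈ/ → [ʂ] after /x/ (stop → fricative, matching a fricative) — only manner changes, and always toward the preceding segment.
The trigger is the preceding segment, so the direction is progressive (perseverative).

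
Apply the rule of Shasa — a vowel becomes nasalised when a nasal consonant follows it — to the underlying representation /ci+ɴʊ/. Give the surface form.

/i/ sits next to the nasal /ɴ/ and is therefore nasalised to [ĩ].

[cĩɴʊ]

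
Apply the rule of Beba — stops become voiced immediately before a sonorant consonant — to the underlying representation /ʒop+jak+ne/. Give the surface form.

[ʒobjagne]

/p/ is a voiceless bilabial stop. The following trigger /j/ is voiced, so /p/ must become voiced as well.
Changing only its voicing to voiced gives [b] — the voiced bilabial stop.
At the second juncture, /k/ likewise becomes [g] adjacent to /n/.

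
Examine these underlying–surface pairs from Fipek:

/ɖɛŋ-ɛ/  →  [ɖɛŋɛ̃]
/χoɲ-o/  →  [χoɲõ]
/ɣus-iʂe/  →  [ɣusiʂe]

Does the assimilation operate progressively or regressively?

The vowel /ɛ/ surfaces as nasalised [ɛ̃] next to the preceding nasal /ŋ/ — it has acquired the [+nasal] feature of its neighbour.
The other form shows the same pattern: /o/ → [õ] after /ɲ/ — each time a vowel is nasalised next to a preceding nasal.
No change occurs in [ɣusiʂe] because the vowel at the boundary is adjacent to an oral consonant, not a nasal (/i/ next to /s/).
Because the conditioning nasal is to the left of the vowel that changes, the process is progressive (perseverative).

progressive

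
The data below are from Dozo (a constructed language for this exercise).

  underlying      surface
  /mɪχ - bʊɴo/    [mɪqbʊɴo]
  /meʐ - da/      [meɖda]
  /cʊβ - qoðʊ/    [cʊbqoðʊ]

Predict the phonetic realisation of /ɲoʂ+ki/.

The data show regressive manner assimilation: /χ/ → [q] before /b/; /ʐ/ → [ɖ] before /d/; /β/ → [b] before /q/. In each pair only manner changes, matching the following consonant, while place and voice stay constant.
/ʂ/ is a voiceless retroflex fricative. The following trigger /k/ is a stop, so /ʂ/ must become a stop as well.
The voiceless retroflex stop is [ʈ], so /ʂ/ → [ʈ].

[ɲoʈki]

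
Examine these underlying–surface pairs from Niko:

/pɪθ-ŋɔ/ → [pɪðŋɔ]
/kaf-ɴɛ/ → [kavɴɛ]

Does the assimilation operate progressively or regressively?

regressive

Comparing underlying and surface forms, /θ/ → [ð] is the alternation; the neighbouring /ŋ/ is constant.
/θ/ is voiceless while /ŋ/ is voiced; the output [ð] is voiced, matching the trigger — so the feature that spreads is voicing.
The same holds elsewhere in the data: /f/ → [v] before /ɴ/ (voiceless → voiced, matching voiced) — only voicing changes, and always toward the following segment.
Since the segment that changes precedes the conditioning segment, the assimilation is regressive.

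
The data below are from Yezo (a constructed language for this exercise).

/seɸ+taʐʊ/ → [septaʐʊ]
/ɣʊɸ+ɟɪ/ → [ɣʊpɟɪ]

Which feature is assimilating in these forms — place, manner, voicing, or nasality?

Comparing underlying and surface forms, /ɸ/ → [p] is the alternation; the neighbouring /t/ is constant.
The change fricative → stop matches the manner of the following /t/, identifying this as manner assimilation.
The same holds elsewhere in the data: /ɸ/ → [p] before /ɟ/ (fricative → stop, matching a stop) — only manner changes, and always toward the following segment.

manner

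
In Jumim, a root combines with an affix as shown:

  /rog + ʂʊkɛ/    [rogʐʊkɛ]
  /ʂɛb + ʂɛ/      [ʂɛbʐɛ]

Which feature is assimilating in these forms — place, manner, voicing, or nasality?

voicing

The segment that alternates is /ʂ/, which surfaces as [ʐ] when adjacent to /g/.
The change voiceless → voiced matches the voicing of the preceding /g/, identifying this as voicing assimilation.
Checking the remaining alternation: /ʂ/ → [ʐ] after /b/ (voiceless → voiced, matching voiced) — only voicing changes, and always toward the preceding segment.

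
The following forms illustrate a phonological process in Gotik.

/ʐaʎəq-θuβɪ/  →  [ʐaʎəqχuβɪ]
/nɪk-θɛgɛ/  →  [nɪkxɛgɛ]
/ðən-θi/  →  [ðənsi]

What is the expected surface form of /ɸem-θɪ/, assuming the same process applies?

[ɸemɸɪ]

The data show progressive place assimilation: /θ/ → [χ] after /q/; /θ/ → [x] after /k/; /θ/ → [s] after /n/. In each pair only place changes, matching the preceding consonant, while manner and voice stay constant.
The rule targets /θ/ (voiceless dental fricative), which sits after the trigger /m/ (bilabial).
A voiceless bilabial fricative is [ɸ], so the surface segment is [ɸ].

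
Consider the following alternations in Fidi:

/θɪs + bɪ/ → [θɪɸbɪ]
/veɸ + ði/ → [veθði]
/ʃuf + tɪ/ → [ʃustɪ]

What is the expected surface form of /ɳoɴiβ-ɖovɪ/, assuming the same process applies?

[ɳoɴiʐɖovɪ]

The data show regressive place assimilation: /s/ → [ɸ] before /b/; /ɸ/ → [θ] before /ð/; /f/ → [s] before /t/. In each pair only place changes, matching the following consonant, while manner and voice stay constant.
The rule targets /β/ (voiced bilabial fricative), which sits before the trigger /ɖ/ (retroflex).
A voiced retroflex fricative is [ʐ], so the surface segment is [ʐ].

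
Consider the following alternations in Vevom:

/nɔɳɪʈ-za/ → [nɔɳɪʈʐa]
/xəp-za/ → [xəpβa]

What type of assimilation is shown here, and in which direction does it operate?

progressive place assimilation

The segment that alternates is /z/, which surfaces as [ʐ] when adjacent to /ʈ/.
The change alveolar → retroflex matches the place of the preceding /ʈ/, identifying this as place assimilation.
Manner and voice are unchanged, so the assimilation is partial, not total.
The same holds elsewhere in the data: /z/ → [β] after /p/ (alveolar → bilabial, matching bilabial) — only place changes, and always toward the preceding segment.
The trigger is the preceding segment, so the direction is progressive (perseverative).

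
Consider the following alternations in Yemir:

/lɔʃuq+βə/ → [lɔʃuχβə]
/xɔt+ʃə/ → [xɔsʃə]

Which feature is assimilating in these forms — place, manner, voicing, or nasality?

Underlying /q/ is realised as [χ] next to /β/; /β/ itself does not change.
The change stop → fricative matches the manner of the following /β/, identifying this as manner assimilation.
The other alternating form patterns the same way: /t/ → [s] before /ʃ/ (stop → fricative, matching a fricative) — only manner changes, and always toward the following segment.

manner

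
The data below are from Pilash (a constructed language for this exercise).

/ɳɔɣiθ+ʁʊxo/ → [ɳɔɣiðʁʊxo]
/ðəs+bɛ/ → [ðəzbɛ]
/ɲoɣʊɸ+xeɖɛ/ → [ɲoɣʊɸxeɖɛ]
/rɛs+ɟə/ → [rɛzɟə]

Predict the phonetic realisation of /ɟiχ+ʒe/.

[ɟiʁʒe]

The data show regressive voicing assimilation: /θ/ → [ð] before /ʁ/; /s/ → [z] before /b/; /s/ → [z] before /ɟ/. In each pair only voicing changes, matching the following consonant, while place and manner stay constant.
Nothing changes in [ɲoɣʊɸxeɖɛ]: there the adjacent consonants already agree in voicing (/ɸ/ and /x/ are both voiceless), so this form is consistent with the same rule.
/χ/ is a voiceless uvular fricative. The following trigger /ʒ/ is voiced, so /χ/ must become voiced as well.
A voiced uvular fricative is [ʁ], so the surface segment is [ʁ].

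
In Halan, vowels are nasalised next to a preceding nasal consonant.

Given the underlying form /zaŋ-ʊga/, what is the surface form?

The vowel /ʊ/ is adjacent to the preceding nasal /ŋ/, so it acquires [+nasal] and surfaces as [ʊ̃].

[zaŋʊ̃ga]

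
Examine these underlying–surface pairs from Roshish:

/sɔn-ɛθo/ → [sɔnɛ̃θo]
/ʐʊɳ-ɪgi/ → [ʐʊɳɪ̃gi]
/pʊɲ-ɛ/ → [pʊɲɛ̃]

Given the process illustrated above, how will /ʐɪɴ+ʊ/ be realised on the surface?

[ʐɪɴʊ̃]

The data show progressive nasality assimilation (vowel nasalisation): /ɛ/ → [ɛ̃] after /n/; /ɪ/ → [ɪ̃] after /ɳ/; /ɛ/ → [ɛ̃] after /ɲ/ — a vowel is nasalised by an immediately preceding nasal consonant.
The vowel /ʊ/ is adjacent to the preceding nasal /ɴ/, so it acquires [+nasal] and surfaces as [ʊ̃].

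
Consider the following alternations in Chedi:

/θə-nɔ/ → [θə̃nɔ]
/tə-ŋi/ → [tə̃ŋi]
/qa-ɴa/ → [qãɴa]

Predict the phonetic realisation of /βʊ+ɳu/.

[βʊ̃ɳu]

The data show regressive nasality assimilation (vowel nasalisation): /ə/ → [ə̃] before /n/; /ə/ → [ə̃] before /ŋ/; /a/ → [ã] before /ɴ/ — a vowel is nasalised by an immediately following nasal consonant.
/ʊ/ sits next to the nasal /ɳ/ and is therefore nasalised to [ʊ̃].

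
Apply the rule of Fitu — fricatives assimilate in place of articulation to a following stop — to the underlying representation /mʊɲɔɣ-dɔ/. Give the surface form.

The rule targets /ɣ/ (voiced velar fricative), which sits before the trigger /d/ (alveolar).
Changing only its place to alveolar gives [z] — the voiced alveolar fricative.

[mʊɲɔzdɔ]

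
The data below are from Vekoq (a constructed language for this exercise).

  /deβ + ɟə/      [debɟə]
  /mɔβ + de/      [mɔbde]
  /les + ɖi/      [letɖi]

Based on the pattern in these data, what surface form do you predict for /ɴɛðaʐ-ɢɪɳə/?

[ɴɛðaɖɢɪɳə]

The data show regressive manner assimilation: /β/ → [b] before /ɟ/; /β/ → [b] before /d/; /s/ → [t] before /ɖ/. In each pair only manner changes, matching the following consonant, while place and voice stay constant.
The rule targets /ʐ/ (voiced retroflex fricative), which sits before the trigger /ɢ/ (stop).
Changing only its manner to stop gives [ɖ] — the voiced retroflex stop.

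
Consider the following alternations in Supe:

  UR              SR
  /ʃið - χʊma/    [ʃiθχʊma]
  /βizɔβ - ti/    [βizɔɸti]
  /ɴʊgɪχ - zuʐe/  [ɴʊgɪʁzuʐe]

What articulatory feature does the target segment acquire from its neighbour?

voicing

The segment that alternates is /ð/, which surfaces as [θ] when adjacent to /χ/.
The change voiced → voiceless matches the voicing of the following /χ/, identifying this as voicing assimilation.
Checking the remaining alternations: /β/ → [ɸ] before /t/ (voiced → voiceless, matching voiceless); /χ/ → [ʁ] before /z/ (voiceless → voiced, matching voiced) — only voicing changes, and always toward the following segment.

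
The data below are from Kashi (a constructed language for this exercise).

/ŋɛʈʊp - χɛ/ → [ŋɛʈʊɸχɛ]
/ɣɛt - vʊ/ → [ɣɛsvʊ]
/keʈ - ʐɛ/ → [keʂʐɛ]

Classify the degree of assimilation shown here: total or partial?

The segment that alternates is /p/, which surfaces as [ɸ] when adjacent to /χ/.
The change stop → fricative matches the manner of the following /χ/, identifying this as manner assimilation.
Place and voice are unchanged, so the assimilation is partial, not total.
Checking the remaining alternations: /t/ → [s] before /v/ (stop → fricative, matching a fricative); /ʈ/ → [ʂ] before /ʐ/ (stop → fricative, matching a fricative) — only manner changes, and always toward the following segment.

partial assimilation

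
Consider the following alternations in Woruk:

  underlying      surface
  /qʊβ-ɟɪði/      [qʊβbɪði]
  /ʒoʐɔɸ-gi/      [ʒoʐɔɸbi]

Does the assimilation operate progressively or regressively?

progressive

The segment that alternates is /ɟ/, which surfaces as [b] when adjacent to /β/.
/ɟ/ is palatal while /β/ is bilabial; the output [b] is bilabial, matching the trigger — so the feature that spreads is place.
The other alternating form patterns the same way: /g/ → [b] after /ɸ/ (velar → bilabial, matching bilabial) — only place changes, and always toward the preceding segment.
The trigger is the preceding segment, so the direction is progressive (perseverative).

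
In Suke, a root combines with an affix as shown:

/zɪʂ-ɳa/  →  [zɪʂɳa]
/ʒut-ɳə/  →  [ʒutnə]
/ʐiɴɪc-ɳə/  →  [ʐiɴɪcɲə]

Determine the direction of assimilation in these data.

The segment that alternates is /ɳ/, which surfaces as [n] when adjacent to /t/.
/ɳ/ is retroflex while /t/ is alveolar; the output [n] is alveolar, matching the trigger — so the feature that spreads is place.
Checking the remaining alternation: /ɳ/ → [ɲ] after /c/ (retroflex → palatal, matching palatal) — only place changes, and always toward the preceding segment.
Nothing changes in [zɪʂɳa]: there the adjacent consonants already agree in place (/ɳ/ and /ʂ/ are both retroflex), so this form is consistent with the same rule.
Since the segment that changes follows the conditioning segment, the assimilation is progressive.

progressive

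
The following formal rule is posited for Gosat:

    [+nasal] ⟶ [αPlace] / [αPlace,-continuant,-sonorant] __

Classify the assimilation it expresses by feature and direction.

progressive place assimilation

The rule copies the place features (abbreviated [Place]) from the environment onto the target, so the assimilating feature is place.
Since the environment is written before the underscore, the trigger precedes the target; the direction is progressive.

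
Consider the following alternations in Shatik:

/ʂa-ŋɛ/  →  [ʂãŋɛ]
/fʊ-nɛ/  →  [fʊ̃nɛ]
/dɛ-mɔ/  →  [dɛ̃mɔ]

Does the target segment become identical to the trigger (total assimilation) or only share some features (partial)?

The vowel /a/ surfaces as nasalised [ã] next to the following nasal /ŋ/ — it has acquired the [+nasal] feature of its neighbour.
The other forms show the same pattern: /ʊ/ → [ʊ̃] before /n/; /ɛ/ → [ɛ̃] before /m/ — each time a vowel is nasalised next to a following nasal.

partial assimilation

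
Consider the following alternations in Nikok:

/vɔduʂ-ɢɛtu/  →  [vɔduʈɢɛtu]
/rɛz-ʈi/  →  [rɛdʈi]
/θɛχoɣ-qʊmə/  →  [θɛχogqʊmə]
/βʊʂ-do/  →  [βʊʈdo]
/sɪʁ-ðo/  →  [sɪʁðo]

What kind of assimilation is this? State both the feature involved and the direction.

regressive manner assimilation

The segment that alternates is /ʂ/, which surfaces as [ʈ] when adjacent to /ɢ/.
The change fricative → stop matches the manner of the following /ɢ/, identifying this as manner assimilation.
Place and voice are unchanged, so the assimilation is partial, not total.
The other alternating forms pattern the same way: /z/ → [d] before /ʈ/ (fricative → stop, matching a stop); /ɣ/ → [g] before /q/ (fricative → stop, matching a stop); /ʂ/ → [ʈ] before /d/ (fricative → stop, matching a stop) — only manner changes, and always toward the following segment.
Nothing changes in [sɪʁðo]: there the adjacent consonants already agree in manner (/ʁ/ and /ð/ are both fricatives), so this form is consistent with the same rule.
The trigger is the following segment, so the direction is regressive (anticipatory).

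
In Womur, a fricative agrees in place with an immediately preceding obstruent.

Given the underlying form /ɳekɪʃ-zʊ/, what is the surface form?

The rule targets /z/ (voiced alveolar fricative), which sits after the trigger /ʃ/ (postalveolar).
Changing only its place to postalveolar gives [ʒ] — the voiced postalveolar fricative.

[ɳekɪʃʒʊ]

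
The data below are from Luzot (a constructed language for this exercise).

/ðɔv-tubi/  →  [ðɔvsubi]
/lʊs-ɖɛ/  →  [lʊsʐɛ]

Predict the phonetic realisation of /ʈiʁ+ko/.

[ʈiʁxo]

The data show progressive manner assimilation: /t/ → [s] after /v/; /ɖ/ → [ʐ] after /s/. In each pair only manner changes, matching the preceding consonant, while place and voice stay constant.
/k/ is a voiceless velar stop. The preceding trigger /ʁ/ is a fricative, so /k/ must become a fricative as well.
A voiceless velar fricative is [x], so the surface segment is [x].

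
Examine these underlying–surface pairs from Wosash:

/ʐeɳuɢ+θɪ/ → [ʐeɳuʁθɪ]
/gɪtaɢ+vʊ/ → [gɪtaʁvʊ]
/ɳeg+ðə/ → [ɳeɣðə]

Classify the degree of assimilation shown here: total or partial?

partial assimilation

The segment that alternates is /ɢ/, which surfaces as [ʁ] when adjacent to /θ/.
/ɢ/ is a stop while /θ/ is a fricative; the output [ʁ] is a fricative, matching the trigger — so the feature that spreads is manner.
Place and voice are unchanged, so the assimilation is partial, not total.
The same holds elsewhere in the data: /ɢ/ → [ʁ] before /v/ (stop → fricative, matching a fricative); /g/ → [ɣ] before /ð/ (stop → fricative, matching a fricative) — only manner changes, and always toward the following segment.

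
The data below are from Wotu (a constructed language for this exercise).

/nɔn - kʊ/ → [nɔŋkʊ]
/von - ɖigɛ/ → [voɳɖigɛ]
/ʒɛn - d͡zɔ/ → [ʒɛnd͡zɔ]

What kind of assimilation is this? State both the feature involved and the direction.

regressive place assimilation

The segment that alternates is /n/, which surfaces as [ŋ] when adjacent to /k/.
/n/ is alveolar while /k/ is velar; the output [ŋ] is velar, matching the trigger — so the feature that spreads is place.
Manner and voice are unchanged, so the assimilation is partial, not total.
Checking the remaining alternation: /n/ → [ɳ] before /ɖ/ (alveolar → retroflex, matching retroflex) — only place changes, and always toward the following segment.
No alternation appears in [ʒɛnd͡zɔ]: there the adjacent consonants already agree in place (/n/ and /d͡z/ are both alveolar), so this form is consistent with the same rule.
Since the segment that changes precedes the conditioning segment, the assimilation is regressive.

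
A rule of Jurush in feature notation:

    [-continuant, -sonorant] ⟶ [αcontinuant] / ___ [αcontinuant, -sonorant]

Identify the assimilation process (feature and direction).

The rule copies [continuant] (continuancy) from the environment onto the target stops; since [±continuant] encodes the stop/fricative manner contrast, the assimilating dimension is manner.
Since the environment is written after the underscore, the trigger follows the target; the direction is regressive.

regressive manner assimilation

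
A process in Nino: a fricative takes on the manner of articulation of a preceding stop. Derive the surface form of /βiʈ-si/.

[βiʈti]

The rule targets /s/ (voiceless alveolar fricative), which sits after the trigger /ʈ/ (stop).
Changing only its manner to stop gives [t] — the voiceless alveolar stop.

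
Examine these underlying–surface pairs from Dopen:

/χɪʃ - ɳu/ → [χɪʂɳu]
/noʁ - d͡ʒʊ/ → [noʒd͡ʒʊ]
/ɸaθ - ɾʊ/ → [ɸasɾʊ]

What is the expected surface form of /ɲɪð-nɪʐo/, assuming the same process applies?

[ɲɪznɪʐo]

The data show regressive place assimilation: /ʃ/ → [ʂ] before /ɳ/; /ʁ/ → [ʒ] before /d͡ʒ/; /θ/ → [s] before /ɾ/. In each pair only place changes, matching the following consonant, while manner and voice stay constant.
/ð/ is a voiced dental fricative. The following trigger /n/ is alveolar, so /ð/ must become alveolar as well.
The voiced alveolar fricative is [z], so /ð/ → [z].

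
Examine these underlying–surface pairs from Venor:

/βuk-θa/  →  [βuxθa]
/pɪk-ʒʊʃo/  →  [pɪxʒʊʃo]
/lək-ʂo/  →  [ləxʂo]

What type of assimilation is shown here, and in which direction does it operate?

Comparing underlying and surface forms, /k/ → [x] is the alternation; the neighbouring /θ/ is constant.
/k/ is a stop while /θ/ is a fricative; the output [x] is a fricative, matching the trigger — so the feature that spreads is manner.
Place and voice are unchanged, so the assimilation is partial, not total.
The other alternating forms pattern the same way: /k/ → [x] before /ʒ/ (stop → fricative, matching a fricative); /k/ → [x] before /ʂ/ (stop → fricative, matching a fricative) — only manner changes, and always toward the following segment.
The trigger is the following segment, so the direction is regressive (anticipatory).

regressive manner assimilation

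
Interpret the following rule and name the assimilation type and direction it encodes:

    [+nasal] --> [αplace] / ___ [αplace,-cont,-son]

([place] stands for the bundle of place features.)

The rule copies the place features (abbreviated [place]) from the environment onto the target, so the assimilating feature is place.
The conditioning segment sits to the right of the focus bar, meaning the trigger follows the segment that changes — regressive assimilation.

regressive place assimilation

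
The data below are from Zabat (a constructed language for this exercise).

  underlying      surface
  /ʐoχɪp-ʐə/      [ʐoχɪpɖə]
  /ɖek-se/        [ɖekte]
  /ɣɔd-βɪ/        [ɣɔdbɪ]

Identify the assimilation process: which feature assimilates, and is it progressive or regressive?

progressive manner assimilation

Comparing underlying and surface forms, /ʐ/ → [ɖ] is the alternation; the neighbouring /p/ is constant.
The change fricative → stop matches the manner of the preceding /p/, identifying this as manner assimilation.
Place and voice are unchanged, so the assimilation is partial, not total.
The other alternating forms pattern the same way: /s/ → [t] after /k/ (fricative → stop, matching a stop); /β/ → [b] after /d/ (fricative → stop, matching a stop) — only manner changes, and always toward the preceding segment.
The trigger is the preceding segment, so the direction is progressive (perseverative).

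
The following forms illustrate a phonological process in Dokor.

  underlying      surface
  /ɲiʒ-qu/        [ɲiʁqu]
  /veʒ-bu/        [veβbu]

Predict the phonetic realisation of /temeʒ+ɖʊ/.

[temeʐɖʊ]

The data show regressive place assimilation: /ʒ/ → [ʁ] before /q/; /ʒ/ → [β] before /b/. In each pair only place changes, matching the following consonant, while manner and voice stay constant.
The rule targets /ʒ/ (voiced postalveolar fricative), which sits before the trigger /ɖ/ (retroflex).
Changing only its place to retroflex gives [ʐ] — the voiced retroflex fricative.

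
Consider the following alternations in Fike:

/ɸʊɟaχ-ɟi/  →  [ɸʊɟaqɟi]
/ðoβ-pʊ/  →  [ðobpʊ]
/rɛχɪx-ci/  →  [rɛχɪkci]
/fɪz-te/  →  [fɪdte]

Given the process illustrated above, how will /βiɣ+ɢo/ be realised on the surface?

The data show regressive manner assimilation: /χ/ → [q] before /ɟ/; /β/ → [b] before /p/; /x/ → [k] before /c/; /z/ → [d] before /t/. In each pair only manner changes, matching the following consonant, while place and voice stay constant.
The rule targets /ɣ/ (voiced velar fricative), which sits before the trigger /ɢ/ (stop).
The voiced velar stop is [g], so /ɣ/ → [g].

[βigɢo]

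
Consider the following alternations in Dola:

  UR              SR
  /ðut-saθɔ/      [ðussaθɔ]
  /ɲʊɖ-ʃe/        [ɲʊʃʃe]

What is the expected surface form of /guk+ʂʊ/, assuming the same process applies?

[guʂʂʊ]

The data show regressive total assimilation (/t/ → [s] before /s/; /ɖ/ → [ʃ] before /ʃ/): in every case the target segment becomes identical to its following neighbour, copying more than a single feature.
/k/ is the segment targeted by the rule; it sits immediately before /ʂ/, so it assimilates completely and surfaces as [ʂ].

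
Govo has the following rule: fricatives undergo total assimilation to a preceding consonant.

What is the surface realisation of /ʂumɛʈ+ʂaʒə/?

/ʂ/ is the segment targeted by the rule; it sits immediately after /ʈ/, so it assimilates completely and surfaces as [ʈ].

[ʂumɛʈʈaʒə]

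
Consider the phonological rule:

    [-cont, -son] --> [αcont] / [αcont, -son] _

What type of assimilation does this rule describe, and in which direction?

progressive manner assimilation

The rule copies [cont] (continuancy) from the environment onto the target stops; since [±cont] encodes the stop/fricative manner contrast, the assimilating dimension is manner.
The conditioning segment sits to the left of the focus bar, meaning the trigger precedes the segment that changes — progressive assimilation.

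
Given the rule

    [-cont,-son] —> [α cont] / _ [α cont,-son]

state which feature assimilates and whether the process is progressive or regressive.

The shared variable α links the value of [cont] on the target to that of the neighbouring obstruent. [cont] distinguishes stops from fricatives — a manner-of-articulation feature — so this is manner assimilation.
The conditioning segment sits to the right of the focus bar, meaning the trigger follows the segment that changes — regressive assimilation.

regressive manner assimilation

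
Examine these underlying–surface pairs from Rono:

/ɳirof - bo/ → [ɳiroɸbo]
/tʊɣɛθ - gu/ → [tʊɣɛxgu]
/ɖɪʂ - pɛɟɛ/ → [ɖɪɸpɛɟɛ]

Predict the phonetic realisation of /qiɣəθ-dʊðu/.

The data show regressive place assimilation: /f/ → [ɸ] before /b/; /θ/ → [x] before /g/; /ʂ/ → [ɸ] before /p/. In each pair only place changes, matching the following consonant, while manner and voice stay constant.
The rule targets /θ/ (voiceless dental fricative), which sits before the trigger /d/ (alveolar).
Changing only its place to alveolar gives [s] — the voiceless alveolar fricative.

[qiɣəsdʊðu]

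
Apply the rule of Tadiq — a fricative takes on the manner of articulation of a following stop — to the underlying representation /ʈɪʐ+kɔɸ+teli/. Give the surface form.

[ʈɪɖkɔpteli]

/ʐ/ is a voiced retroflex fricative. The following trigger /k/ is a stop, so /ʐ/ must become a stop as well.
Changing only its manner to stop gives [ɖ] — the voiced retroflex stop.
The same rule applies at the second boundary: /ɸ/ → [p] next to /t/.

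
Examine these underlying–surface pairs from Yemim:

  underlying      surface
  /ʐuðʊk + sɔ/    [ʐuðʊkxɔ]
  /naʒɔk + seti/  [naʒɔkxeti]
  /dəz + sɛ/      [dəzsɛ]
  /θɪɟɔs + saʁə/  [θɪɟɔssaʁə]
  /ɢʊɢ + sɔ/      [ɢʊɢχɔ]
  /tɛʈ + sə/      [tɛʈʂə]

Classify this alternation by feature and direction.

progressive place assimilation

Underlying /s/ is realised as [x] next to /k/; /k/ itself does not change.
/s/ is alveolar while /k/ is velar; the output [x] is velar, matching the trigger — so the feature that spreads is place.
Manner and voice are unchanged, so the assimilation is partial, not total.
The same holds elsewhere in the data: /s/ → [χ] after /ɢ/ (alveolar → uvular, matching uvular); /s/ → [ʂ] after /ʈ/ (alveolar → retroflex, matching retroflex) — only place changes, and always toward the preceding segment.
Nothing changes in [dəzsɛ], [θɪɟɔssaʁə]: there the adjacent consonants already agree in place (/s/ and /z/ are both alveolar; /s/ and /s/ are both alveolar), so these forms are consistent with the same rule.
Since the segment that changes follows the conditioning segment, the assimilation is progressive.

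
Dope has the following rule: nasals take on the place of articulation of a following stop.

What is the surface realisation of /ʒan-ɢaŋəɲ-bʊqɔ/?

[ʒaɴɢaŋəmbʊqɔ]

The rule targets /n/ (voiced alveolar nasal), which sits before the trigger /ɢ/ (uvular).
A voiced uvular nasal is [ɴ], so the surface segment is [ɴ].
At the second juncture, /ɲ/ likewise becomes [m] adjacent to /b/.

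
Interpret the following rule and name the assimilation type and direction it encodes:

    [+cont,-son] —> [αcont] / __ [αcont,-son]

The shared variable α links the value of [cont] on the target to that of the neighbouring obstruent. [cont] distinguishes stops from fricatives — a manner-of-articulation feature — so this is manner assimilation.
Since the environment is written after the underscore, the trigger follows the target; the direction is regressive.

regressive manner assimilation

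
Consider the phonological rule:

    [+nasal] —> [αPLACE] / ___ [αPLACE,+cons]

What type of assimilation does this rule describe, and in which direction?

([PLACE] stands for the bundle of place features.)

regressive place assimilation

The shared variable α links the value of the place features (abbreviated [PLACE]) on the target to the same value on the neighbouring segment, so place is the feature that assimilates.
The conditioning segment sits to the right of the focus bar, meaning the trigger follows the segment that changes — regressive assimilation.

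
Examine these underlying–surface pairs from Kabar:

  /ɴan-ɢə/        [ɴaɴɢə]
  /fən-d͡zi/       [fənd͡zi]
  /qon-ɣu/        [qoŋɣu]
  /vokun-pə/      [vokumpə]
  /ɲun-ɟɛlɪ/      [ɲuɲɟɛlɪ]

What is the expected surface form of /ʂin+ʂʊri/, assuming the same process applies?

The data show regressive place assimilation: /n/ → [ɴ] before /ɢ/; /n/ → [ŋ] before /ɣ/; /n/ → [m] before /p/; /n/ → [ɲ] before /ɟ/. In each pair only place changes, matching the following consonant, while manner and voice stay constant.
Nothing changes in [fənd͡zi]: there the adjacent consonants already agree in place (/n/ and /d͡z/ are both alveolar), so this form is consistent with the same rule.
/n/ is a voiced alveolar nasal. The following trigger /ʂ/ is retroflex, so /n/ must become retroflex as well.
Changing only its place to retroflex gives [ɳ] — the voiced retroflex nasal.

[ʂiɳʂʊri]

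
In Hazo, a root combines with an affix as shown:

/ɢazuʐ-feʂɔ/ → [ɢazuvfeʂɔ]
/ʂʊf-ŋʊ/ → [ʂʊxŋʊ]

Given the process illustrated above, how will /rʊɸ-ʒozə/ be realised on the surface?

The data show regressive place assimilation: /ʐ/ → [v] before /f/; /f/ → [x] before /ŋ/. In each pair only place changes, matching the following consonant, while manner and voice stay constant.
/ɸ/ is a voiceless bilabial fricative. The following trigger /ʒ/ is postalveolar, so /ɸ/ must become postalveolar as well.
A voiceless postalveolar fricative is [ʃ], so the surface segment is [ʃ].

[rʊʃʒozə]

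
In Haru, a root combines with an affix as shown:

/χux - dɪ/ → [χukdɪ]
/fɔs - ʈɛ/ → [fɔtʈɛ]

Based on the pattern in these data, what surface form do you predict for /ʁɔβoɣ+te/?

[ʁɔβogte]

The data show regressive manner assimilation: /x/ → [k] before /d/; /s/ → [t] before /ʈ/. In each pair only manner changes, matching the following consonant, while place and voice stay constant.
/ɣ/ is a voiced velar fricative. The following trigger /t/ is a stop, so /ɣ/ must become a stop as well.
A voiced velar stop is [g], so the surface segment is [g].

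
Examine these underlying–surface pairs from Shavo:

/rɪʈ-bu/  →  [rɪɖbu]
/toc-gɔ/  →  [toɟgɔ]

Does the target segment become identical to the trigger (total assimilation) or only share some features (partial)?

Underlying /ʈ/ is realised as [ɖ] next to /b/; /b/ itself does not change.
/ʈ/ is voiceless while /b/ is voiced; the output [ɖ] is voiced, matching the trigger — so the feature that spreads is voicing.
Place and manner are unchanged, so the assimilation is partial, not total.
The same holds elsewhere in the data: /c/ → [ɟ] before /g/ (voiceless → voiced, matching voiced) — only voicing changes, and always toward the following segment.

partial assimilation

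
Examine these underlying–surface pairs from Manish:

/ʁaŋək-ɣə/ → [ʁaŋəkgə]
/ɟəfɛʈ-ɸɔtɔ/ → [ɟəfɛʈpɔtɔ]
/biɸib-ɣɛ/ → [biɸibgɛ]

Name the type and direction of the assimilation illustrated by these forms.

progressive manner assimilation

Underlying /ɣ/ is realised as [g] next to /k/; /k/ itself does not change.
/ɣ/ is a fricative while /k/ is a stop; the output [g] is a stop, matching the trigger — so the feature that spreads is manner.
Place and voice are unchanged, so the assimilation is partial, not total.
The other alternating forms pattern the same way: /ɸ/ → [p] after /ʈ/ (fricative → stop, matching a stop); /ɣ/ → [g] after /b/ (fricative → stop, matching a stop) — only manner changes, and always toward the preceding segment.
Since the segment that changes follows the conditioning segment, the assimilation is progressive.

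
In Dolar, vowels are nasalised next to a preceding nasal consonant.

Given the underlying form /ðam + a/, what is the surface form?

[ðamã]

The vowel /a/ is adjacent to the preceding nasal /m/, so it acquires [+nasal] and surfaces as [ã].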